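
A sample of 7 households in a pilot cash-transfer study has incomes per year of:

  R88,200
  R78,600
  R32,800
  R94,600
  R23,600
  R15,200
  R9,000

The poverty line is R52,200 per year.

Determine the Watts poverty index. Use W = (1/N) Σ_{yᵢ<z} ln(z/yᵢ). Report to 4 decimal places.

Incomes under z: R9,000, R15,200, R23,600, R32,800 (q = 4 of N = 7).
ln(z/y) terms: ln(52200/9000) = 1.7579; ln(52200/15200) = 1.2338; ln(52200/23600) = 0.7938; ln(52200/32800) = 0.4647.
W = 4.250135 / 7 = 0.6072.

0.6072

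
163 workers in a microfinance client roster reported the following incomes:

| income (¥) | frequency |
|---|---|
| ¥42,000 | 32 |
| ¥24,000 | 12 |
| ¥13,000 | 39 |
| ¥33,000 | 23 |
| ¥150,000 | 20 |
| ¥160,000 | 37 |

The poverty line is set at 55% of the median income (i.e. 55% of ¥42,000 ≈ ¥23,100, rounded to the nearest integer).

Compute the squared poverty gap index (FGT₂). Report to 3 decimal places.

Incomes under z: 39×¥13,000 (q = 39 of N = 163).
Shortfall ratios: (23100−13000)/23100 = 0.4372 (×39).
Squared: 0.1912 (×39).
Sum = 7.455614; P₂ = 7.455614 / 163 = 0.046.

0.046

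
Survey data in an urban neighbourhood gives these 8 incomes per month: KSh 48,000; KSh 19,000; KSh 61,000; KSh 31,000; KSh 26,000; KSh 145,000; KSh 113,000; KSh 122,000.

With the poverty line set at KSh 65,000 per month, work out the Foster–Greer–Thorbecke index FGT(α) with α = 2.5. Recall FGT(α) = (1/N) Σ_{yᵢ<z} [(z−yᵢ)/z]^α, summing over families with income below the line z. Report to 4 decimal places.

Below the line: KSh 19,000, KSh 26,000, KSh 31,000, KSh 48,000, KSh 61,000 (q = 5 of N = 8).
Shortfall ratios: (65000−19000)/65000 = 0.7077; (65000−26000)/65000 = 0.6000; (65000−31000)/65000 = 0.5231; (65000−48000)/65000 = 0.2615; (65000−61000)/65000 = 0.0615.
Raised to α = 2.5: 0.42132; 0.27885; 0.19789; 0.03498; 0.00094.
Sum = 0.933980; FGT(2.5) = 0.933980 / 8 = 0.1167.

0.1167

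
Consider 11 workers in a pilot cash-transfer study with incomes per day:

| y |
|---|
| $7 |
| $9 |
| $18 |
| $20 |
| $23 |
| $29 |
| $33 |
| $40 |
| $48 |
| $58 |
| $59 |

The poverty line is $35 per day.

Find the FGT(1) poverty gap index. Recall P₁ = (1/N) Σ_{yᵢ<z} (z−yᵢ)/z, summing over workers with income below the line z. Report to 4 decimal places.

0.2753

Below the line: $7, $9, $18, $20, $23, $29, $33 (q = 7 of N = 11).
Gap ratios (z−y)/z: (35−7)/35 = 0.8000; (35−9)/35 = 0.7429; (35−18)/35 = 0.4857; (35−20)/35 = 0.4286; (35−23)/35 = 0.3429; (35−29)/35 = 0.1714; (35−33)/35 = 0.0571.
Σ = 3.028571. Dividing by the full population N = 11 gives P₁ = 0.2753.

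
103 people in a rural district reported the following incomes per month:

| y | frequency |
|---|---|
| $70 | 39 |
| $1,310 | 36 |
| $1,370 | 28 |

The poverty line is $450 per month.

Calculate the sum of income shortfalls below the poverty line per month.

$14,820

Below the line: 39×$70 (q = 39 of N = 103).
Individual gaps: 39×(450−70) = 14820.
Aggregate gap = $14,820.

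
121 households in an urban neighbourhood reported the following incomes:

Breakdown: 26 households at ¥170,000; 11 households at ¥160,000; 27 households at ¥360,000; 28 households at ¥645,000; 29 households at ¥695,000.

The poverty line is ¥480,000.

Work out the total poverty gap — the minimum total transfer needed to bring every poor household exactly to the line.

¥14,820,000

Below z: 11×¥160,000, 26×¥170,000, 27×¥360,000 (q = 64 of N = 121).
Individual gaps: 11×(480000−160000) = 3520000; 26×(480000−170000) = 8060000; 27×(480000−360000) = 3240000.
Aggregate gap = ¥14,820,000.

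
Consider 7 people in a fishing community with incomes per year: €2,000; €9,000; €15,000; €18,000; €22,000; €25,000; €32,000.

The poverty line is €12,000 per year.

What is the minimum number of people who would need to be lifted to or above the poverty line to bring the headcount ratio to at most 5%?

Currently q = 2 of N = 7 are below the line (H = 0.286).
A headcount ratio of at most 5% allows at most ⌊0.05 × 7⌋ = 0 poor people.
So at least 2 − 0 = 2 must be lifted.

2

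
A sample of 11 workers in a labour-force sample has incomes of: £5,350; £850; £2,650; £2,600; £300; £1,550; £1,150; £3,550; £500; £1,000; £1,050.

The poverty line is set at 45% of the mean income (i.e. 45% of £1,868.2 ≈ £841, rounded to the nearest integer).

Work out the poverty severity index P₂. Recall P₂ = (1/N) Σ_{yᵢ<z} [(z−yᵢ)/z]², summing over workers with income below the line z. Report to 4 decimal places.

0.0526

Below the line: £300, £500 (q = 2 of N = 11).
Normalized shortfalls: (841−300)/841 = 0.6433; (841−500)/841 = 0.4055.
Squared: 0.4138; 0.1644.
Sum = 0.578217; P₂ = 0.578217 / 11 = 0.0526.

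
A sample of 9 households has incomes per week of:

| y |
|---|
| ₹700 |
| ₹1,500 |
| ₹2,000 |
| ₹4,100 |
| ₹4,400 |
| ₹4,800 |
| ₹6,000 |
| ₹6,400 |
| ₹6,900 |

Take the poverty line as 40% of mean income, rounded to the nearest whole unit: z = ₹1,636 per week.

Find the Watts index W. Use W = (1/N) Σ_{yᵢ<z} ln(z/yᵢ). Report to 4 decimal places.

Below the line: ₹700, ₹1,500 (q = 2 of N = 9).
Log shortfalls: ln(1636/700) = 0.8489; ln(1636/1500) = 0.0868.
W = 0.935718 / 9 = 0.1040.

0.1040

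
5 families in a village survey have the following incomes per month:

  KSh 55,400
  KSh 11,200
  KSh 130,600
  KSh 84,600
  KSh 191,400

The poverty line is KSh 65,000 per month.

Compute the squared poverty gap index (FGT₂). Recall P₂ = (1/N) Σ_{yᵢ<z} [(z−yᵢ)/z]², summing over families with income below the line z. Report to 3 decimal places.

Incomes under z: KSh 11,200, KSh 55,400 (q = 2 of N = 5).
Relative gaps: (65000−11200)/65000 = 0.8277; (65000−55400)/65000 = 0.1477.
Squared: 0.6851; 0.0218.
Sum = 0.706888; P₂ = 0.706888 / 5 = 0.141.

0.141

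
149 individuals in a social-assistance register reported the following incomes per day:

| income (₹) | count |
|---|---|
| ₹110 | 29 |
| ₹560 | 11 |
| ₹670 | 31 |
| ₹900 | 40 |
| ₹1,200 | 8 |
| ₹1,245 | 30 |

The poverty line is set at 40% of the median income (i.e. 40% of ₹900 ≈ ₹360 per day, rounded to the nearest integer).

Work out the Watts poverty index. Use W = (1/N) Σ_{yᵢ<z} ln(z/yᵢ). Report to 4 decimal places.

Below z: 29×₹110 (q = 29 of N = 149).
ln(z/y) terms: ln(360/110) = 1.1856 (×29).
W = 34.383086 / 149 = 0.2308.

0.2308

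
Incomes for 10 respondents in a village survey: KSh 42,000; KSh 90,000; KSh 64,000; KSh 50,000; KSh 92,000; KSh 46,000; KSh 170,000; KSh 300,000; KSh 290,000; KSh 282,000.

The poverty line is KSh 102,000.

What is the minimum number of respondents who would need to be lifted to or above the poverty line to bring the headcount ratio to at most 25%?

6 of the 10 respondents are poor, so H = 6/10 = 0.600.
A headcount ratio of at most 25% allows at most ⌊0.25 × 10⌋ = 2 poor respondents.
So at least 6 − 2 = 4 must be lifted.

4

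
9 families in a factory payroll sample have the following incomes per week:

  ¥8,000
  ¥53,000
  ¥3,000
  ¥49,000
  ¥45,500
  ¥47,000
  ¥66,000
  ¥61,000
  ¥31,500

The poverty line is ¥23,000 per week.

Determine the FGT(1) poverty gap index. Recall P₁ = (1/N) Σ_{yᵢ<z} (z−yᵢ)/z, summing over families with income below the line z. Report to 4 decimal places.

0.1691

Poor units: ¥3,000, ¥8,000 (q = 2 of N = 9).
Gap ratios (z−y)/z: (23000−3000)/23000 = 0.8696; (23000−8000)/23000 = 0.6522.
Σ = 1.521739. Dividing by the full population N = 9 gives P₁ = 0.1691.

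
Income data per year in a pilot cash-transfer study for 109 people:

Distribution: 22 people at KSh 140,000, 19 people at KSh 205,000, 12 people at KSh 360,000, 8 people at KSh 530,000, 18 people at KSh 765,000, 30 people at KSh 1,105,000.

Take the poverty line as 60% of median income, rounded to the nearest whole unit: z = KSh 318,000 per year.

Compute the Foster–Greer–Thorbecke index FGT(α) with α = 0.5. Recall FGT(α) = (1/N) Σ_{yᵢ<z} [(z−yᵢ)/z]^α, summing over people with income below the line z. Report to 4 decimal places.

Below the line: 22×KSh 140,000, 19×KSh 205,000 (q = 41 of N = 109).
Relative gaps: (318000−140000)/318000 = 0.5597 (×22); (318000−205000)/318000 = 0.3553 (×19).
Raised to α = 0.5: 0.74816 (×22); 0.59611 (×19).
Sum = 27.785665; FGT(0.5) = 27.785665 / 109 = 0.2549.

0.2549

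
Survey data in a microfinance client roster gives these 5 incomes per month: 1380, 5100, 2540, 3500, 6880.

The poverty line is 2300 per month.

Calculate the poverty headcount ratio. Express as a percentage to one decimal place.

1 of the 5 respondents have income below 2300.
H = 1/5 = 20.0%.

20.0%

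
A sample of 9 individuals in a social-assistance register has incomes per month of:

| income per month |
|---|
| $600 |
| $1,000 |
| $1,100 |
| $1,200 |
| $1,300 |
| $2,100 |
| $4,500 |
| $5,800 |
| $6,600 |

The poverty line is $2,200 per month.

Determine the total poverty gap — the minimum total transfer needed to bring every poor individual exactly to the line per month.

$5,900

Poor units: $600, $1,000, $1,100, $1,200, $1,300, $2,100 (q = 6 of N = 9).
Individual gaps: 2200−600 = 1600; 2200−1000 = 1200; 2200−1100 = 1100; 2200−1200 = 1000; 2200−1300 = 900; 2200−2100 = 100.
Aggregate gap = $5,900.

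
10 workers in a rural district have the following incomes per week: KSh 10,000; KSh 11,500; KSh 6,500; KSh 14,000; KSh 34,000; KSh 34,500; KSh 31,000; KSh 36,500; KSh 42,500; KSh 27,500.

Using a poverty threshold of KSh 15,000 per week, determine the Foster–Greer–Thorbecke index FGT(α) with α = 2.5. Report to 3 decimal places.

0.033

Below z: KSh 6,500, KSh 10,000, KSh 11,500, KSh 14,000 (q = 4 of N = 10).
Gap ratios (z−y)/z: (15000−6500)/15000 = 0.5667; (15000−10000)/15000 = 0.3333; (15000−11500)/15000 = 0.2333; (15000−14000)/15000 = 0.0667.
Raised to α = 2.5: 0.24172; 0.06415; 0.02630; 0.00115.
Sum = 0.333320; FGT(2.5) = 0.333320 / 10 = 0.033.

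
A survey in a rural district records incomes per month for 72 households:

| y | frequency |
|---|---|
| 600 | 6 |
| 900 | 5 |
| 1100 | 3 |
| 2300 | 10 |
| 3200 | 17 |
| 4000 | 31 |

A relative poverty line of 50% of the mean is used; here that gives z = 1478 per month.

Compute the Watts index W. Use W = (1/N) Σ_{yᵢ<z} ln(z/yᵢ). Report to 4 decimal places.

0.1219

Below z: 6×600, 5×900, 3×1100 (q = 14 of N = 72).
Log gaps: ln(1478/600) = 0.9015 (×6); ln(1478/900) = 0.4961 (×5); ln(1478/1100) = 0.2954 (×3).
W = 8.775483 / 72 = 0.1219.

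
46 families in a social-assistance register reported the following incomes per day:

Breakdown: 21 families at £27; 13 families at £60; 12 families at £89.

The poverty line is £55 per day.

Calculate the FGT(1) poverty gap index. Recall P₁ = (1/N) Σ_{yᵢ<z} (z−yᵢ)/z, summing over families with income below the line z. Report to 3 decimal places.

0.232

Below the line: 21×£27 (q = 21 of N = 46).
Shortfall ratios: (55−27)/55 = 0.5091 (×21).
Σ = 10.690909. Dividing by the full population N = 46 gives P₁ = 0.232.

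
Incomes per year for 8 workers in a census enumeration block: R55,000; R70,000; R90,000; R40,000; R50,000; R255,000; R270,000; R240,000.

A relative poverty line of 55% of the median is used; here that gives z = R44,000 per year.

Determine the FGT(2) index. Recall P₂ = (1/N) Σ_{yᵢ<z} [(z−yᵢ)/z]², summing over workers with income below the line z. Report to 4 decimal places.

0.0010

Poor units: R40,000 (q = 1 of N = 8).
Relative gaps: (44000−40000)/44000 = 0.0909.
Squared: 0.0083.
Sum = 0.008264; P₂ = 0.008264 / 8 = 0.0010.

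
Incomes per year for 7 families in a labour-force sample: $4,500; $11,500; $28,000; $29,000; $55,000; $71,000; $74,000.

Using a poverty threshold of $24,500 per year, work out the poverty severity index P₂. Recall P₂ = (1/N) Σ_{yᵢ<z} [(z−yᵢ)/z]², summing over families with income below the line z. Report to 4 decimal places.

Below z: $4,500, $11,500 (q = 2 of N = 7).
Gap ratios (z−y)/z: (24500−4500)/24500 = 0.8163; (24500−11500)/24500 = 0.5306.
Squared: 0.6664; 0.2815.
Sum = 0.947938; P₂ = 0.947938 / 7 = 0.1354.

0.1354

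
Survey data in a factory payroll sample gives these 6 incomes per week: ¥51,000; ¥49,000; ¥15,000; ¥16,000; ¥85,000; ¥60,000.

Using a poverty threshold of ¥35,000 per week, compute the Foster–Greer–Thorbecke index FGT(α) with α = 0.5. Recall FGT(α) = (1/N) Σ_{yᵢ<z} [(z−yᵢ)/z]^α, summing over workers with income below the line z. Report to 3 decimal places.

0.249

Below the line: ¥15,000, ¥16,000 (q = 2 of N = 6).
Normalized shortfalls: (35000−15000)/35000 = 0.5714; (35000−16000)/35000 = 0.5429.
Raised to α = 0.5: 0.75593; 0.73679.
Sum = 1.492717; FGT(0.5) = 1.492717 / 6 = 0.249.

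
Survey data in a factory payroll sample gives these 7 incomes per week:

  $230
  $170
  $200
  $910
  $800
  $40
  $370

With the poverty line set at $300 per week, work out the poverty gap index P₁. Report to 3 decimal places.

0.267

Below z: $40, $170, $200, $230 (q = 4 of N = 7).
Shortfall ratios: (300−40)/300 = 0.8667; (300−170)/300 = 0.4333; (300−200)/300 = 0.3333; (300−230)/300 = 0.2333.
Σ = 1.866667. Dividing by the full population N = 7 gives P₁ = 0.267.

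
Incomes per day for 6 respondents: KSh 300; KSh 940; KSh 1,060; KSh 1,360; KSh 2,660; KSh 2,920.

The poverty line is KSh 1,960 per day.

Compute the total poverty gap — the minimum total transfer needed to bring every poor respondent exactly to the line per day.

Below z: KSh 300, KSh 940, KSh 1,060, KSh 1,360 (q = 4 of N = 6).
Individual gaps: 1960−300 = 1660; 1960−940 = 1020; 1960−1060 = 900; 1960−1360 = 600.
Aggregate gap = KSh 4,180.

KSh 4,180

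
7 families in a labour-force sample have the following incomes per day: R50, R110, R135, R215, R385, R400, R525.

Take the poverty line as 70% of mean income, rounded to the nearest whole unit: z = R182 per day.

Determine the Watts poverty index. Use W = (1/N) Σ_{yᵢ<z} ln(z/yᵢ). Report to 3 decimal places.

Below z: R50, R110, R135 (q = 3 of N = 7).
Log gaps: ln(182/50) = 1.2920; ln(182/110) = 0.5035; ln(182/135) = 0.2987.
W = 2.094242 / 7 = 0.299.

0.299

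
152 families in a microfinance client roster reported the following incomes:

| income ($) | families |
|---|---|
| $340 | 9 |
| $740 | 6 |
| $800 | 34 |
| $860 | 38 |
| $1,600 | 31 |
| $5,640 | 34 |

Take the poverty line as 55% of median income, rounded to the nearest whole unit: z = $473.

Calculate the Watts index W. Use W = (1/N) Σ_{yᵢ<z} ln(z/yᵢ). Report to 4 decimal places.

Incomes under z: 9×$340 (q = 9 of N = 152).
ln(z/y) terms: ln(473/340) = 0.3301 (×9).
W = 2.971348 / 152 = 0.0195.

0.0195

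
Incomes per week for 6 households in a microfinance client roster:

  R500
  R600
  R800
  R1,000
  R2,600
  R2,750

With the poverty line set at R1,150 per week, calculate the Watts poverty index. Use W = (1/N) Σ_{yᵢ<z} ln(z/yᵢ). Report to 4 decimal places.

Below the line: R500, R600, R800, R1,000 (q = 4 of N = 6).
ln(z/y) terms: ln(1150/500) = 0.8329; ln(1150/600) = 0.6506; ln(1150/800) = 0.3629; ln(1150/1000) = 0.1398.
W = 1.986164 / 6 = 0.3310.

0.3310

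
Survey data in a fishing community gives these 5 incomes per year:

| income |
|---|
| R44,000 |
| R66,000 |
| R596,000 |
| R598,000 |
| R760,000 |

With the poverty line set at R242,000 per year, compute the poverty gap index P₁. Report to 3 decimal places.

0.309

Poor units: R44,000, R66,000 (q = 2 of N = 5).
Relative gaps: (242000−44000)/242000 = 0.8182; (242000−66000)/242000 = 0.7273.
Σ = 1.545455. Dividing by the full population N = 5 gives P₁ = 0.309.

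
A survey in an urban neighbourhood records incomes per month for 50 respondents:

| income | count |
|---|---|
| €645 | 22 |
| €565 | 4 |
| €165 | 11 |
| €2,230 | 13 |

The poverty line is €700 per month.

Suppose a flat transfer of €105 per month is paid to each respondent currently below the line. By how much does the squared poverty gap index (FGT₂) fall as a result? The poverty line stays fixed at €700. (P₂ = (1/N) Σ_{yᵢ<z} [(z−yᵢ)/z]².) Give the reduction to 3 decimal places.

Before: below the line — 11×€165, 4×€565, 22×€645; squared poverty gap index (FGT₂) = 0.13420.
After the €105 transfer: below the line — 11×€270, 4×€670; squared poverty gap index (FGT₂) = 0.08316.
Reduction = 0.13420 − 0.08316 = 0.051.

0.051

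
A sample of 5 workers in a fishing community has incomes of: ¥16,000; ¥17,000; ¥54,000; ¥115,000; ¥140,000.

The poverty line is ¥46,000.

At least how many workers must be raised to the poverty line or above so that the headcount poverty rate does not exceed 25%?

1

2 of the 5 workers are poor, so H = 2/5 = 0.400.
A headcount ratio of at most 25% allows at most ⌊0.25 × 5⌋ = 1 poor workers.
So at least 2 − 1 = 1 must be lifted.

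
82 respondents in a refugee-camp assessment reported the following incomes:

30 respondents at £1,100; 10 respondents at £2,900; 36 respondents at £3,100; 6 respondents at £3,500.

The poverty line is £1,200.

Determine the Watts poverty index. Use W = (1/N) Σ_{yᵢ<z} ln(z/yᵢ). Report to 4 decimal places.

Below the line: 30×£1,100 (q = 30 of N = 82).
Log shortfalls: ln(1200/1100) = 0.0870 (×30).
W = 2.610341 / 82 = 0.0318.

0.0318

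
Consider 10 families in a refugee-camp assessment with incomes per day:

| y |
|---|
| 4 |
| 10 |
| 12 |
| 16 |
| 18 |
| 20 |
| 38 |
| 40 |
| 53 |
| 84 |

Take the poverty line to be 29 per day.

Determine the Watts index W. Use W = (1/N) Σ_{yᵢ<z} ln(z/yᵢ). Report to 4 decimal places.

Below the line: 4, 10, 12, 16, 18, 20 (q = 6 of N = 10).
Log shortfalls: ln(29/4) = 1.9810; ln(29/10) = 1.0647; ln(29/12) = 0.8824; ln(29/16) = 0.5947; ln(29/18) = 0.4769; ln(29/20) = 0.3716.
W = 5.371296 / 10 = 0.5371.

0.5371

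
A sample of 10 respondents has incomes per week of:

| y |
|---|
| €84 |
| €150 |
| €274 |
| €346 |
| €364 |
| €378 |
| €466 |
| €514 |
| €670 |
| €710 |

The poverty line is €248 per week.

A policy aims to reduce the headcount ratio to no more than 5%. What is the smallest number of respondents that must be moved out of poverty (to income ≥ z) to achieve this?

2 of the 10 respondents are poor, so H = 2/10 = 0.200.
A headcount ratio of at most 5% allows at most ⌊0.05 × 10⌋ = 0 poor respondents.
So at least 2 − 0 = 2 must be lifted.

2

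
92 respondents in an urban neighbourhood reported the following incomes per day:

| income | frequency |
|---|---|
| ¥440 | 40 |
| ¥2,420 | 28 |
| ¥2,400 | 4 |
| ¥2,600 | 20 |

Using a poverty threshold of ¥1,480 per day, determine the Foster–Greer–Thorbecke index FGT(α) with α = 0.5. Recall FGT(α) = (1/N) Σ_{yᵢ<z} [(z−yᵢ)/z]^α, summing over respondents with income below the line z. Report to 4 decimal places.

0.3645

Below the line: 40×¥440 (q = 40 of N = 92).
Shortfall ratios: (1480−440)/1480 = 0.7027 (×40).
Raised to α = 0.5: 0.83827 (×40).
Sum = 33.530946; FGT(0.5) = 33.530946 / 92 = 0.3645.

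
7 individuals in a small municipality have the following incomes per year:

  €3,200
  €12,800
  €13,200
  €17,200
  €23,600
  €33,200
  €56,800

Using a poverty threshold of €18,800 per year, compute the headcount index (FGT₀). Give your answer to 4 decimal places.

0.5714

4 of the 7 individuals have income below €18,800.
H = 4/7 = 0.5714.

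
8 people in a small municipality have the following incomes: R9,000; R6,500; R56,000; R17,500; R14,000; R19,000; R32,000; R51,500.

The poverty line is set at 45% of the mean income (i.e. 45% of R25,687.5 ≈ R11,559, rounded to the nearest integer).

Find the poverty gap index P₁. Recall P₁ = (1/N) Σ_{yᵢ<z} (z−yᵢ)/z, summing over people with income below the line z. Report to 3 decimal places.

Below the line: R6,500, R9,000 (q = 2 of N = 8).
Shortfall ratios: (11559−6500)/11559 = 0.4377; (11559−9000)/11559 = 0.2214.
Σ = 0.659054. Dividing by the full population N = 8 gives P₁ = 0.082.

0.082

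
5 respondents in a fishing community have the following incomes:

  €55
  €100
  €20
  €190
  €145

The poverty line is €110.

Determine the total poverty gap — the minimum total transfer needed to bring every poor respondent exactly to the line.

Below the line: €20, €55, €100 (q = 3 of N = 5).
Individual gaps: 110−20 = 90; 110−55 = 55; 110−100 = 10.
Aggregate gap = €155.

€155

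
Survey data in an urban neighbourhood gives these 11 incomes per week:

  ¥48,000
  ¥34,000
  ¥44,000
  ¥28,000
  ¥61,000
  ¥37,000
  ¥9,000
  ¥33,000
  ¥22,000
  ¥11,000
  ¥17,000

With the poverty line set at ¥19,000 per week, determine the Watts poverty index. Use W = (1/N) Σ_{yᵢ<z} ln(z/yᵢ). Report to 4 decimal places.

0.1277

Incomes under z: ¥9,000, ¥11,000, ¥17,000 (q = 3 of N = 11).
Log gaps: ln(19000/9000) = 0.7472; ln(19000/11000) = 0.5465; ln(19000/17000) = 0.1112.
W = 1.404984 / 11 = 0.1277.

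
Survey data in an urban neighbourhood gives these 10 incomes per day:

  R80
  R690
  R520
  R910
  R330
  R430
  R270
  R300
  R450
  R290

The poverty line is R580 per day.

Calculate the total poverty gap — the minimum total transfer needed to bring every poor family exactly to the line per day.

Poor units: R80, R270, R290, R300, R330, R430, R450, R520 (q = 8 of N = 10).
Individual gaps: 580−80 = 500; 580−270 = 310; 580−290 = 290; 580−300 = 280; 580−330 = 250; 580−430 = 150; 580−450 = 130; 580−520 = 60.
Aggregate gap = R1,970.

R1,970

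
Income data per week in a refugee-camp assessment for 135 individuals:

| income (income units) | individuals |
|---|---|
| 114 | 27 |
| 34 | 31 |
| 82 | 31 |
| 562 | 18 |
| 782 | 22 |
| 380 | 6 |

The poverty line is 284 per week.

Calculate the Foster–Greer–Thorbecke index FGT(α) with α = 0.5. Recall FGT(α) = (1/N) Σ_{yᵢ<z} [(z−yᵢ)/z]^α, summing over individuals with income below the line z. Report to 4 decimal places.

0.5638

Below the line: 31×34, 31×82, 27×114 (q = 89 of N = 135).
Gap ratios (z−y)/z: (284−34)/284 = 0.8803 (×31); (284−82)/284 = 0.7113 (×31); (284−114)/284 = 0.5986 (×27).
Raised to α = 0.5: 0.93823 (×31); 0.84337 (×31); 0.77369 (×27).
Sum = 76.119152; FGT(0.5) = 76.119152 / 135 = 0.5638.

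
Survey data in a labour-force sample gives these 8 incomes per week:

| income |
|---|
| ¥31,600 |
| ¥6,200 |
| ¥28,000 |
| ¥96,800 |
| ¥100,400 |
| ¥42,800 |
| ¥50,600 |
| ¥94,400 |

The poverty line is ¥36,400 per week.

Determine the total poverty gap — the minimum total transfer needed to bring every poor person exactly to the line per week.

¥43,400

Below the line: ¥6,200, ¥28,000, ¥31,600 (q = 3 of N = 8).
Individual gaps: 36400−6200 = 30200; 36400−28000 = 8400; 36400−31600 = 4800.
Aggregate gap = ¥43,400.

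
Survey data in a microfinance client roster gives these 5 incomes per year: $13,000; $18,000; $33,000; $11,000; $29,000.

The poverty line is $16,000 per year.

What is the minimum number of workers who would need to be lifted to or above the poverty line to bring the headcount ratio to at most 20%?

2 of the 5 workers are poor, so H = 2/5 = 0.400.
A headcount ratio of at most 20% allows at most ⌊0.20 × 5⌋ = 1 poor workers.
So at least 2 − 1 = 1 must be lifted.

1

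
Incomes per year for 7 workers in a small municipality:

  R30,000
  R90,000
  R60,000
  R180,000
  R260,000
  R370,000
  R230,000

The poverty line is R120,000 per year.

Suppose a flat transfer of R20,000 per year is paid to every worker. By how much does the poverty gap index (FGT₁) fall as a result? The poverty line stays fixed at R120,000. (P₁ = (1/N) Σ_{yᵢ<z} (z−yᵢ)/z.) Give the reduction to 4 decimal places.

0.0714

Before: below the line — R30,000, R60,000, R90,000; poverty gap index (FGT₁) = 0.214286.
After the R20,000 transfer: below the line — R50,000, R80,000, R110,000; poverty gap index (FGT₁) = 0.142857.
Reduction = 0.214286 − 0.142857 = 0.0714.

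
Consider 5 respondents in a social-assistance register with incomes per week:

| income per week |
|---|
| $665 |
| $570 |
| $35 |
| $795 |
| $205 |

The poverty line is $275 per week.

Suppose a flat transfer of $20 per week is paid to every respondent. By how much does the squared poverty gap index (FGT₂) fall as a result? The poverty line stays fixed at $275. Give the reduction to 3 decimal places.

Before: below the line — $35, $205; squared poverty gap index (FGT₂) = 0.16529.
After the $20 transfer: below the line — $55, $225; squared poverty gap index (FGT₂) = 0.13461.
Reduction = 0.16529 − 0.13461 = 0.031.

0.031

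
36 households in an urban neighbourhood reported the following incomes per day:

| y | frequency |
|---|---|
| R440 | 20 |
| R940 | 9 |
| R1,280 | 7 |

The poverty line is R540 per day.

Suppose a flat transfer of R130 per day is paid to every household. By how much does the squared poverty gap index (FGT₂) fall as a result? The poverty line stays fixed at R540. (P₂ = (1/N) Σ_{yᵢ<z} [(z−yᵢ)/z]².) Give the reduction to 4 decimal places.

0.0191

Before: below the line — 20×R440; squared poverty gap index (FGT₂) = 0.019052.
After the R130 transfer: below the line — none; squared poverty gap index (FGT₂) = 0.000000.
Reduction = 0.019052 − 0.000000 = 0.0191.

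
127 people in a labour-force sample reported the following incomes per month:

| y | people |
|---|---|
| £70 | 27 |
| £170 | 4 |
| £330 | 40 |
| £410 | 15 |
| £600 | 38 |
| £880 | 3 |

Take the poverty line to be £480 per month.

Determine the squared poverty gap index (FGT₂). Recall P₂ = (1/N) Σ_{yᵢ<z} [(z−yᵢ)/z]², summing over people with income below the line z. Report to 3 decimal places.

0.202

Below the line: 27×£70, 4×£170, 40×£330, 15×£410 (q = 86 of N = 127).
Relative gaps: (480−70)/480 = 0.8542 (×27); (480−170)/480 = 0.6458 (×4); (480−330)/480 = 0.3125 (×40); (480−410)/480 = 0.1458 (×15).
Squared: 0.7296 (×27); 0.4171 (×4); 0.0977 (×40); 0.0213 (×15).
Sum = 25.592882; P₂ = 25.592882 / 127 = 0.202.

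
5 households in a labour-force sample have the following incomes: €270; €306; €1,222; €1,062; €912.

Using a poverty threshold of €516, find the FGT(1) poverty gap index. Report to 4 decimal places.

0.1767

Incomes under z: €270, €306 (q = 2 of N = 5).
Relative gaps: (516−270)/516 = 0.4767; (516−306)/516 = 0.4070.
Sum of shortfalls = 0.883721; P₁ averages over all N: 0.883721 / 5 = 0.1767.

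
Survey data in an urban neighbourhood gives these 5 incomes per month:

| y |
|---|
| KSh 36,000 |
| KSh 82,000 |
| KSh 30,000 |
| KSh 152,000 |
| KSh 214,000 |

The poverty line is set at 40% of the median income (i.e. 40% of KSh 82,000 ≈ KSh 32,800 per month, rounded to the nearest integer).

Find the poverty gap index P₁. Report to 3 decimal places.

Below the line: KSh 30,000 (q = 1 of N = 5).
Normalized shortfalls: (32800−30000)/32800 = 0.0854.
Sum of shortfalls = 0.085366; P₁ averages over all N: 0.085366 / 5 = 0.017.

0.017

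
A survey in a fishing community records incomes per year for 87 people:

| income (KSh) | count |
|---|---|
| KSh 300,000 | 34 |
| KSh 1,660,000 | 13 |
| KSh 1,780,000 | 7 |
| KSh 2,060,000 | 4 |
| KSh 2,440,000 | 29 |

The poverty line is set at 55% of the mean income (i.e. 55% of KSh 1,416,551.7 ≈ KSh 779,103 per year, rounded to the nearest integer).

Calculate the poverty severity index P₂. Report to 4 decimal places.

0.1478

Below the line: 34×KSh 300,000 (q = 34 of N = 87).
Gap ratios (z−y)/z: (779103−300000)/779103 = 0.6149 (×34).
Squared: 0.3782 (×34).
Sum = 12.857216; P₂ = 12.857216 / 87 = 0.1478.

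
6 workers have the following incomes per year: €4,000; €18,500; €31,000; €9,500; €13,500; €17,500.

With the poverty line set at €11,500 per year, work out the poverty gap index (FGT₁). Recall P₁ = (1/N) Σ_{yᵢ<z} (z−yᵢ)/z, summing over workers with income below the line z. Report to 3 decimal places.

0.138

Below the line: €4,000, €9,500 (q = 2 of N = 6).
Gap ratios (z−y)/z: (11500−4000)/11500 = 0.6522; (11500−9500)/11500 = 0.1739.
Σ = 0.826087. Dividing by the full population N = 6 gives P₁ = 0.138.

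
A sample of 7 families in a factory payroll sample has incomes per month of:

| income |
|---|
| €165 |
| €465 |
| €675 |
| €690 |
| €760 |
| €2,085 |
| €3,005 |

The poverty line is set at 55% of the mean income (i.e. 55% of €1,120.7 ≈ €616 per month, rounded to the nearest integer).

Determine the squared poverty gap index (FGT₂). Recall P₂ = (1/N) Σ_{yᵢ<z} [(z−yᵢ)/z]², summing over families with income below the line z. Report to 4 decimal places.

0.0852

Poor units: €165, €465 (q = 2 of N = 7).
Relative gaps: (616−165)/616 = 0.7321; (616−465)/616 = 0.2451.
Squared: 0.5360; 0.0601.
Sum = 0.596122; P₂ = 0.596122 / 7 = 0.0852.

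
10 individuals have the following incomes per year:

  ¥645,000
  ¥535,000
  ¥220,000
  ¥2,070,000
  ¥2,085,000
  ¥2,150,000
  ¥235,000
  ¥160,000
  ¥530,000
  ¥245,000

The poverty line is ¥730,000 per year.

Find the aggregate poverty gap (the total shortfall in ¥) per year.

Incomes under z: ¥160,000, ¥220,000, ¥235,000, ¥245,000, ¥530,000, ¥535,000, ¥645,000 (q = 7 of N = 10).
Individual gaps: 730000−160000 = 570000; 730000−220000 = 510000; 730000−235000 = 495000; 730000−245000 = 485000; 730000−530000 = 200000; 730000−535000 = 195000; 730000−645000 = 85000.
Aggregate gap = ¥2,540,000.

¥2,540,000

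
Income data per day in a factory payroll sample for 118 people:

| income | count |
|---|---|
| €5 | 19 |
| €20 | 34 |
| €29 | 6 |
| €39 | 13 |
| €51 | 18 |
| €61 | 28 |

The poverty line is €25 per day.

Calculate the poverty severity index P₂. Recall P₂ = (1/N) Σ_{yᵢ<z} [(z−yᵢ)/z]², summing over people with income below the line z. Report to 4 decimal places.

0.1146

Poor units: 19×€5, 34×€20 (q = 53 of N = 118).
Gap ratios (z−y)/z: (25−5)/25 = 0.8000 (×19); (25−20)/25 = 0.2000 (×34).
Squared: 0.6400 (×19); 0.0400 (×34).
Sum = 13.520000; P₂ = 13.520000 / 118 = 0.1146.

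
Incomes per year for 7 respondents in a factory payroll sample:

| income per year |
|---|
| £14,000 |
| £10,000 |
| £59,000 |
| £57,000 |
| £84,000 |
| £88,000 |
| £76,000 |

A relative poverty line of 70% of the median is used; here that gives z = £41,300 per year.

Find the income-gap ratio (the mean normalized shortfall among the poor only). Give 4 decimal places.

Below the line: £10,000, £14,000 (q = 2 of N = 7).
Shortfall ratios (z−y)/z: 0.7579, 0.6610; sum = 1.418886.
The income-gap ratio divides by q (the poor only): 1.418886 / 2 = 0.7094.

0.7094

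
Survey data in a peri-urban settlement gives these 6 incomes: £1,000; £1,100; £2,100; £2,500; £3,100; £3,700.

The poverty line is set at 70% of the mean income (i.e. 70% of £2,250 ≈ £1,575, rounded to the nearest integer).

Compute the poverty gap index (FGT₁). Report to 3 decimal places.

Incomes under z: £1,000, £1,100 (q = 2 of N = 6).
Normalized shortfalls: (1575−1000)/1575 = 0.3651; (1575−1100)/1575 = 0.3016.
Sum of shortfalls = 0.666667; P₁ averages over all N: 0.666667 / 6 = 0.111.

0.111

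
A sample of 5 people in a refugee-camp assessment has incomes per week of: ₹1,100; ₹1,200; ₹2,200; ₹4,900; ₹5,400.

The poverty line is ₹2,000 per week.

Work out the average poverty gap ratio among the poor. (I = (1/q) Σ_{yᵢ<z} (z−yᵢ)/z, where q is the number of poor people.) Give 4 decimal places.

Below the line: ₹1,100, ₹1,200 (q = 2 of N = 5).
Shortfall ratios (z−y)/z: 0.4500, 0.4000; sum = 0.850000.
I averages over the q = 2 poor units only: 0.850000 / 2 = 0.4250.

0.4250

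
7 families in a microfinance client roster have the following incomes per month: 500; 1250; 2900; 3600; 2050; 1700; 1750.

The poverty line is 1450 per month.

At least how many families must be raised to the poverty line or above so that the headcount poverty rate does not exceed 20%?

Currently q = 2 of N = 7 are below the line (H = 0.286).
A headcount ratio of at most 20% allows at most ⌊0.20 × 7⌋ = 1 poor families.
So at least 2 − 1 = 1 must be lifted.

1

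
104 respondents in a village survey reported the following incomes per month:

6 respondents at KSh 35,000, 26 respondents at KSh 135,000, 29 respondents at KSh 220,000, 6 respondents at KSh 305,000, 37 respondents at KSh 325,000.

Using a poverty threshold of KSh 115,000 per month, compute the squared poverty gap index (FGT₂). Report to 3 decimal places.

Below z: 6×KSh 35,000 (q = 6 of N = 104).
Shortfall ratios: (115000−35000)/115000 = 0.6957 (×6).
Squared: 0.4839 (×6).
Sum = 2.903592; P₂ = 2.903592 / 104 = 0.028.

0.028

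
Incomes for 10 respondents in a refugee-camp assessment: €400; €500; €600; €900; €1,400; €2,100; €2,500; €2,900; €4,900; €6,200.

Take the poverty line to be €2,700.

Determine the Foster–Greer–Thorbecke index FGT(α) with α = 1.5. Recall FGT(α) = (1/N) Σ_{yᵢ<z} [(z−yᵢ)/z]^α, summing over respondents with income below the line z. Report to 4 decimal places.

0.3211

Poor units: €400, €500, €600, €900, €1,400, €2,100, €2,500 (q = 7 of N = 10).
Shortfall ratios: (2700−400)/2700 = 0.8519; (2700−500)/2700 = 0.8148; (2700−600)/2700 = 0.7778; (2700−900)/2700 = 0.6667; (2700−1400)/2700 = 0.4815; (2700−2100)/2700 = 0.2222; (2700−2500)/2700 = 0.0741.
Raised to α = 1.5: 0.78622; 0.73551; 0.68594; 0.54433; 0.33409; 0.10476; 0.02016.
Sum = 3.211011; FGT(1.5) = 3.211011 / 10 = 0.3211.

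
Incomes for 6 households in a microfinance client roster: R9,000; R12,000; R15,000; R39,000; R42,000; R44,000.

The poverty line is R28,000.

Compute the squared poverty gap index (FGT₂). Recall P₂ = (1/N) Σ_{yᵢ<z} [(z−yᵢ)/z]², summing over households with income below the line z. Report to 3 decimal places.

Poor units: R9,000, R12,000, R15,000 (q = 3 of N = 6).
Relative gaps: (28000−9000)/28000 = 0.6786; (28000−12000)/28000 = 0.5714; (28000−15000)/28000 = 0.4643.
Squared: 0.4605; 0.3265; 0.2156.
Sum = 1.002551; P₂ = 1.002551 / 6 = 0.167.

0.167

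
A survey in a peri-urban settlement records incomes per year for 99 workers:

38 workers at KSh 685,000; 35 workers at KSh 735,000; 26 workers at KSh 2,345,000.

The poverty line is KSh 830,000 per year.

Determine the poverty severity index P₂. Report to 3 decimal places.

0.016

Incomes under z: 38×KSh 685,000, 35×KSh 735,000 (q = 73 of N = 99).
Shortfall ratios: (830000−685000)/830000 = 0.1747 (×38); (830000−735000)/830000 = 0.1145 (×35).
Squared: 0.0305 (×38); 0.0131 (×35).
Sum = 1.618268; P₂ = 1.618268 / 99 = 0.016.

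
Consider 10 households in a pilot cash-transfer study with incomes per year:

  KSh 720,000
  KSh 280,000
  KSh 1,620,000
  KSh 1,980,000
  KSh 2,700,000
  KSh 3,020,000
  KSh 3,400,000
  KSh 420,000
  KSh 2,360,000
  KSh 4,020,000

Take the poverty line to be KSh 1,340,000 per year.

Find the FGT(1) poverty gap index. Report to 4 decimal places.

Below z: KSh 280,000, KSh 420,000, KSh 720,000 (q = 3 of N = 10).
Normalized shortfalls: (1340000−280000)/1340000 = 0.7910; (1340000−420000)/1340000 = 0.6866; (1340000−720000)/1340000 = 0.4627.
Σ = 1.940299. Dividing by the full population N = 10 gives P₁ = 0.1940.

0.1940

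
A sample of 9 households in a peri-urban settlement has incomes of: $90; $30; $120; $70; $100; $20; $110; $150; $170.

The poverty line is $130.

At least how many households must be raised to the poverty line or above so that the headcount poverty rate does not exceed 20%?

Currently q = 7 of N = 9 are below the line (H = 0.778).
A headcount ratio of at most 20% allows at most ⌊0.20 × 9⌋ = 1 poor households.
So at least 7 − 1 = 6 must be lifted.

6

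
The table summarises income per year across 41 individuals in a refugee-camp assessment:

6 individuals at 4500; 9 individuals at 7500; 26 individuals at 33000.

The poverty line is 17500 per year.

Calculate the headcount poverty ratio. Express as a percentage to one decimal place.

15 of the 41 individuals have income below 17500.
H = 15/41 = 36.6%.

36.6%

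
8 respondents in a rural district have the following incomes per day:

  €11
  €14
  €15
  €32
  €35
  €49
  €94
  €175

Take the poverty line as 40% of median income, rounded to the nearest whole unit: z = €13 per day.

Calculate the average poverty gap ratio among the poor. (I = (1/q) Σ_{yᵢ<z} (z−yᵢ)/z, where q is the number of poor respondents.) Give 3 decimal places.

0.154

Below z: €11 (q = 1 of N = 8).
Shortfall ratios (z−y)/z: 0.1538; sum = 0.153846.
I averages over the q = 1 poor units only: 0.153846 / 1 = 0.154.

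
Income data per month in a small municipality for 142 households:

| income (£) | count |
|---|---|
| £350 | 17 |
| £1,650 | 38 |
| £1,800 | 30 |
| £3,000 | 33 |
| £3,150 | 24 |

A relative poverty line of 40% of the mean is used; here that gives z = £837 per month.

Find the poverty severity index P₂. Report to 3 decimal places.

Below z: 17×£350 (q = 17 of N = 142).
Shortfall ratios: (837−350)/837 = 0.5818 (×17).
Squared: 0.3385 (×17).
Sum = 5.755140; P₂ = 5.755140 / 142 = 0.041.

0.041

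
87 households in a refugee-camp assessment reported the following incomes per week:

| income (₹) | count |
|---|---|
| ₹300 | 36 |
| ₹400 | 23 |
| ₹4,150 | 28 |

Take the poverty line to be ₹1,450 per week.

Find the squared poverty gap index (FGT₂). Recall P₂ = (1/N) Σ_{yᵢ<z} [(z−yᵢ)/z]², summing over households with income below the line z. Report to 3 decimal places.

Below z: 36×₹300, 23×₹400 (q = 59 of N = 87).
Gap ratios (z−y)/z: (1450−300)/1450 = 0.7931 (×36); (1450−400)/1450 = 0.7241 (×23).
Squared: 0.6290 (×36); 0.5244 (×23).
Sum = 34.705113; P₂ = 34.705113 / 87 = 0.399.

0.399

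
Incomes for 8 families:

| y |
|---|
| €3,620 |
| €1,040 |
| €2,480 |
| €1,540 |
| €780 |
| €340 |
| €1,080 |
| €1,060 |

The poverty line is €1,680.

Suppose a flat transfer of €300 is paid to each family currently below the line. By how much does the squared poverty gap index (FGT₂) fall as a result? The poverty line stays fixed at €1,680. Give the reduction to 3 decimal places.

Before: below the line — €340, €780, €1,040, €1,060, €1,080, €1,540; squared poverty gap index (FGT₂) = 0.16738.
After the €300 transfer: below the line — €640, €1,080, €1,340, €1,360, €1,380; squared poverty gap index (FGT₂) = 0.07749.
Reduction = 0.16738 − 0.07749 = 0.090.

0.090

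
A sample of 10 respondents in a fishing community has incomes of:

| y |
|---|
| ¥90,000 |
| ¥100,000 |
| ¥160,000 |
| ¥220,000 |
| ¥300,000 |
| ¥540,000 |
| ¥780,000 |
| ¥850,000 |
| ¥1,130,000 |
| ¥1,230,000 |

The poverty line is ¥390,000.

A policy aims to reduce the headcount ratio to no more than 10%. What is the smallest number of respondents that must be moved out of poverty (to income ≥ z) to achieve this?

4

Currently q = 5 of N = 10 are below the line (H = 0.500).
A headcount ratio of at most 10% allows at most ⌊0.10 × 10⌋ = 1 poor respondents.
So at least 5 − 1 = 4 must be lifted.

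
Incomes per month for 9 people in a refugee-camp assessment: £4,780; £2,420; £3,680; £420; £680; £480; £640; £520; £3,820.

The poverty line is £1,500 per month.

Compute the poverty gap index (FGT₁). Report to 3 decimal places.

Incomes under z: £420, £480, £520, £640, £680 (q = 5 of N = 9).
Normalized shortfalls: (1500−420)/1500 = 0.7200; (1500−480)/1500 = 0.6800; (1500−520)/1500 = 0.6533; (1500−640)/1500 = 0.5733; (1500−680)/1500 = 0.5467.
Σ = 3.173333. Dividing by the full population N = 9 gives P₁ = 0.353.

0.353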